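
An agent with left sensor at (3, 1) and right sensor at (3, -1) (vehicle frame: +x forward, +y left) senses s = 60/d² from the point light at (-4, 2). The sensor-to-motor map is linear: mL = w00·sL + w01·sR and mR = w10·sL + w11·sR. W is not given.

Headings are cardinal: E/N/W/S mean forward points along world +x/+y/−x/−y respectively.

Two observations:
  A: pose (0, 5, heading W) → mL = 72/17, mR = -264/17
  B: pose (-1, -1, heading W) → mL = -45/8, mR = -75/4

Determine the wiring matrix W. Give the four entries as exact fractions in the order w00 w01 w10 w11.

obs A: pose=(0,5,W) → sL=12, sR=60/17, mL=72/17, mR=-264/17
obs B: pose=(-1,-1,W) → sL=15/4, sR=15, mL=-45/8, mR=-75/4
sensor matrix S = [[12, 60/17], [15/4, 15]]; det S = 2835/17
solve [mL_A; mL_B] = S·[w00; w01] and [mR_A; mR_B] = S·[w10; w11]:
  w00 = 1/2, w01 = -1/2, w10 = -1, w11 = -1

1/2 -1/2 -1 -1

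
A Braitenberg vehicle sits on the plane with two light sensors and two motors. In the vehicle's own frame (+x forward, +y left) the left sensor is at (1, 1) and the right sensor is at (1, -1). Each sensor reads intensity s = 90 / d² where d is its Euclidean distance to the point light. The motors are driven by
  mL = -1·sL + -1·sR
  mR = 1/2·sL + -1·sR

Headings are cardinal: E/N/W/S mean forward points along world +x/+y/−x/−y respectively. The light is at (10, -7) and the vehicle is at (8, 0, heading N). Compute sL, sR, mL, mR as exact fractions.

90/73 18/13 -2484/949 -729/949

left sensor world pos  = (7, 1); dL² = 73
right sensor world pos = (9, 1); dR² = 65
sL = 90/73 = 90/73
sR = 90/65 = 18/13
mL = -1·sL + -1·sR = -2484/949
mR = 1/2·sL + -1·sR = -729/949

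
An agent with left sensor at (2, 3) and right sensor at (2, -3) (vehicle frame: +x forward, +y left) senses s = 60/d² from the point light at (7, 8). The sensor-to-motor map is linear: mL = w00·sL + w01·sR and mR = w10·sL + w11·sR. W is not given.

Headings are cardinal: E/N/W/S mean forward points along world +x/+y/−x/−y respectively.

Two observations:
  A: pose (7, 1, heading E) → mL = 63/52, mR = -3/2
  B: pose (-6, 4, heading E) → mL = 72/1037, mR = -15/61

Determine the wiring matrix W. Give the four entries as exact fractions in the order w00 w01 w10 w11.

1/2 -1/2 -1/2 0

obs A: pose=(7,1,E) → sL=3, sR=15/26, mL=63/52, mR=-3/2
obs B: pose=(-6,4,E) → sL=30/61, sR=6/17, mL=72/1037, mR=-15/61
sensor matrix S = [[3, 15/26], [30/61, 6/17]]; det S = 10449/13481
solve [mL_A; mL_B] = S·[w00; w01] and [mR_A; mR_B] = S·[w10; w11]:
  w00 = 1/2, w01 = -1/2, w10 = -1/2, w11 = 0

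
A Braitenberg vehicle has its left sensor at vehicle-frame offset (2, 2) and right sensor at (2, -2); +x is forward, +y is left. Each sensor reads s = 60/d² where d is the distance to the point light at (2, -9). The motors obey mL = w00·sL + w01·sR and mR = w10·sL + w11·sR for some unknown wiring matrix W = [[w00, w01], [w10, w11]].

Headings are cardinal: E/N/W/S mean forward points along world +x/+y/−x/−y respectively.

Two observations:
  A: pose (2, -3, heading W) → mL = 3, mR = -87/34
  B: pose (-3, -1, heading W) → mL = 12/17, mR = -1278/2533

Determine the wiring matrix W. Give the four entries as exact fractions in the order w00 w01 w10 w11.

1 0 -1 1/2

obs A: pose=(2,-3,W) → sL=3, sR=15/17, mL=3, mR=-87/34
obs B: pose=(-3,-1,W) → sL=12/17, sR=60/149, mL=12/17, mR=-1278/2533
sensor matrix S = [[3, 15/17], [12/17, 60/149]]; det S = 25200/43061
solve [mL_A; mL_B] = S·[w00; w01] and [mR_A; mR_B] = S·[w10; w11]:
  w00 = 1, w01 = 0, w10 = -1, w11 = 1/2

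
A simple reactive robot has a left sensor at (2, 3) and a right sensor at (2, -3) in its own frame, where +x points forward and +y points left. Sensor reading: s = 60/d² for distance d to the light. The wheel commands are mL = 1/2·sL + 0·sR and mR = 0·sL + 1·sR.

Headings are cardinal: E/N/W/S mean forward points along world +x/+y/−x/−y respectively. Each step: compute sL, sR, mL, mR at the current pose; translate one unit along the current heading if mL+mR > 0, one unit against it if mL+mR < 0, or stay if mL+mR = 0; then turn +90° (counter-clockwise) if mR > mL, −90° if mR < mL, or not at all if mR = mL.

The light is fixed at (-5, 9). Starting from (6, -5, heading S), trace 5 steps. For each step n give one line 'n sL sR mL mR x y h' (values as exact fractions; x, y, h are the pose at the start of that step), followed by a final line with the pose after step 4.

n=0: pose=(6,-5,S); sL=15/113, sR=3/16; mL=15/226, mR=3/16; mL+mR=459/1808 → advance +1; mR−mL=219/1808 → turn +1·90°
n=1: pose=(6,-6,E); sL=60/313, sR=60/493; mL=30/313, mR=60/493; mL+mR=33570/154309 → advance +1; mR−mL=3990/154309 → turn +1·90°
n=2: pose=(7,-6,N); sL=6/25, sR=30/197; mL=3/25, mR=30/197; mL+mR=1341/4925 → advance +1; mR−mL=159/4925 → turn +1·90°
n=3: pose=(7,-5,W); sL=60/389, sR=60/221; mL=30/389, mR=60/221; mL+mR=29970/85969 → advance +1; mR−mL=16710/85969 → turn +1·90°
n=4: pose=(6,-5,S); sL=15/113, sR=3/16; mL=15/226, mR=3/16; mL+mR=459/1808 → advance +1; mR−mL=219/1808 → turn +1·90°

0 15/113 3/16 15/226 3/16 6 -5 S
1 60/313 60/493 30/313 60/493 6 -6 E
2 6/25 30/197 3/25 30/197 7 -6 N
3 60/389 60/221 30/389 60/221 7 -5 W
4 15/113 3/16 15/226 3/16 6 -5 S
final 6 -6 E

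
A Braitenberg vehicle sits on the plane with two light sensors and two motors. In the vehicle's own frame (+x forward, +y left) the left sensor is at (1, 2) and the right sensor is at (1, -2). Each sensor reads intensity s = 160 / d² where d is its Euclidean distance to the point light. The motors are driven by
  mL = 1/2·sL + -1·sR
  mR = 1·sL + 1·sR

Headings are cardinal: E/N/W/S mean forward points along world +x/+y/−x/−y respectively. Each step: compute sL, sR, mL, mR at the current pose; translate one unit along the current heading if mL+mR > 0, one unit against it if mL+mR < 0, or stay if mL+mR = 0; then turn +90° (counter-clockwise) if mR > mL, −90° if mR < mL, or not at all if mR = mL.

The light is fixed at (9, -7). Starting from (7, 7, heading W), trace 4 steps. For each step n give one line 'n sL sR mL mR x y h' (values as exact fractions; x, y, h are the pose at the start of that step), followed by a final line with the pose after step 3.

n=0: pose=(7,7,W); sL=160/153, sR=32/53; mL=-656/8109, mR=13376/8109; mL+mR=80/51 → advance +1; mR−mL=14032/8109 → turn +1·90°
n=1: pose=(6,7,S); sL=16/17, sR=80/97; mL=-584/1649, mR=2912/1649; mL+mR=24/17 → advance +1; mR−mL=3496/1649 → turn +1·90°
n=2: pose=(6,6,E); sL=160/229, sR=32/25; mL=-5328/5725, mR=11328/5725; mL+mR=240/229 → advance +1; mR−mL=16656/5725 → turn +1·90°
n=3: pose=(7,6,N); sL=40/53, sR=40/49; mL=-1140/2597, mR=4080/2597; mL+mR=60/53 → advance +1; mR−mL=5220/2597 → turn +1·90°

0 160/153 32/53 -656/8109 13376/8109 7 7 W
1 16/17 80/97 -584/1649 2912/1649 6 7 S
2 160/229 32/25 -5328/5725 11328/5725 6 6 E
3 40/53 40/49 -1140/2597 4080/2597 7 6 N
final 7 7 W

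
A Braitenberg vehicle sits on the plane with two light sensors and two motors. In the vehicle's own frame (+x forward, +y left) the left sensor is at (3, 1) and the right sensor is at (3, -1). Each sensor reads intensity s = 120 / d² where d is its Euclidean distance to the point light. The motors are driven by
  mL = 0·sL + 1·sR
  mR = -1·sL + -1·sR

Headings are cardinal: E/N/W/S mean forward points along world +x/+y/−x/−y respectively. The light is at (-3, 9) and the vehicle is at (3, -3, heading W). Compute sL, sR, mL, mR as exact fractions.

60/89 12/13 12/13 -1848/1157

left sensor world pos  = (0, -4); dL² = 178
right sensor world pos = (0, -2); dR² = 130
sL = 120/178 = 60/89
sR = 120/130 = 12/13
mL = 0·sL + 1·sR = 12/13
mR = -1·sL + -1·sR = -1848/1157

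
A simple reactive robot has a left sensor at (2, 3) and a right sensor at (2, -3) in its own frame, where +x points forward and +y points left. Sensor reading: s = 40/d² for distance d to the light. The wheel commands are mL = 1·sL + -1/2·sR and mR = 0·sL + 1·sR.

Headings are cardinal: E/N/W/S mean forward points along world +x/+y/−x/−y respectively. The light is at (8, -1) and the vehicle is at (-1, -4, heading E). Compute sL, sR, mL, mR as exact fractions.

40/49 8/17 484/833 8/17

left sensor world pos  = (1, -1); dL² = 49
right sensor world pos = (1, -7); dR² = 85
sL = 40/49 = 40/49
sR = 40/85 = 8/17
mL = 1·sL + -1/2·sR = 484/833
mR = 0·sL + 1·sR = 8/17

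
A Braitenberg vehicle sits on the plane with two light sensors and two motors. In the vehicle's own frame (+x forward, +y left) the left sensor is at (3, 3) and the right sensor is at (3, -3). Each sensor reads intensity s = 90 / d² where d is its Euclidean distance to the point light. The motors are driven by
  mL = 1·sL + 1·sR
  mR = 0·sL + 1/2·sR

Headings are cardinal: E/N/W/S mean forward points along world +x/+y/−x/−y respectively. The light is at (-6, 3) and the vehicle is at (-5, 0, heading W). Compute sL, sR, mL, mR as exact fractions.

left sensor world pos  = (-8, -3); dL² = 40
right sensor world pos = (-8, 3); dR² = 4
sL = 90/40 = 9/4
sR = 90/4 = 45/2
mL = 1·sL + 1·sR = 99/4
mR = 0·sL + 1/2·sR = 45/4

9/4 45/2 99/4 45/4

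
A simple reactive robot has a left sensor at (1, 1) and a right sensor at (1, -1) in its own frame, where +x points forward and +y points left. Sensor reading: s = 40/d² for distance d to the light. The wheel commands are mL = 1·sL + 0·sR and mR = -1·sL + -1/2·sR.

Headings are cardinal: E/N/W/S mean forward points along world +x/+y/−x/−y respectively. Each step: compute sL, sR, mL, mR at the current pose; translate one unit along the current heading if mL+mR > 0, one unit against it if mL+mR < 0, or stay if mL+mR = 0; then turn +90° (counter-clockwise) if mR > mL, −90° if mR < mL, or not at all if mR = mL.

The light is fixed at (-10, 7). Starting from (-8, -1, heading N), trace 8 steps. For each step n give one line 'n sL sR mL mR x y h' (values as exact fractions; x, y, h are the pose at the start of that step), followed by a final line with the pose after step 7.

0 4/5 20/29 4/5 -166/145 -8 -1 N
1 40/73 40/109 40/73 -5820/7957 -8 -2 E
2 5/13 2/5 5/13 -38/65 -9 -2 S
3 40/81 40/49 40/81 -3580/3969 -9 -1 W
4 4/5 20/29 4/5 -166/145 -8 -1 N
5 40/73 40/109 40/73 -5820/7957 -8 -2 E
6 5/13 2/5 5/13 -38/65 -9 -2 S
7 40/81 40/49 40/81 -3580/3969 -9 -1 W
final -8 -1 N

n=0: pose=(-8,-1,N); sL=4/5, sR=20/29; mL=4/5, mR=-166/145; mL+mR=-10/29 → advance -1; mR−mL=-282/145 → turn -1·90°
n=1: pose=(-8,-2,E); sL=40/73, sR=40/109; mL=40/73, mR=-5820/7957; mL+mR=-20/109 → advance -1; mR−mL=-10180/7957 → turn -1·90°
n=2: pose=(-9,-2,S); sL=5/13, sR=2/5; mL=5/13, mR=-38/65; mL+mR=-1/5 → advance -1; mR−mL=-63/65 → turn -1·90°
n=3: pose=(-9,-1,W); sL=40/81, sR=40/49; mL=40/81, mR=-3580/3969; mL+mR=-20/49 → advance -1; mR−mL=-5540/3969 → turn -1·90°
n=4: pose=(-8,-1,N); sL=4/5, sR=20/29; mL=4/5, mR=-166/145; mL+mR=-10/29 → advance -1; mR−mL=-282/145 → turn -1·90°
n=5: pose=(-8,-2,E); sL=40/73, sR=40/109; mL=40/73, mR=-5820/7957; mL+mR=-20/109 → advance -1; mR−mL=-10180/7957 → turn -1·90°
n=6: pose=(-9,-2,S); sL=5/13, sR=2/5; mL=5/13, mR=-38/65; mL+mR=-1/5 → advance -1; mR−mL=-63/65 → turn -1·90°
n=7: pose=(-9,-1,W); sL=40/81, sR=40/49; mL=40/81, mR=-3580/3969; mL+mR=-20/49 → advance -1; mR−mL=-5540/3969 → turn -1·90°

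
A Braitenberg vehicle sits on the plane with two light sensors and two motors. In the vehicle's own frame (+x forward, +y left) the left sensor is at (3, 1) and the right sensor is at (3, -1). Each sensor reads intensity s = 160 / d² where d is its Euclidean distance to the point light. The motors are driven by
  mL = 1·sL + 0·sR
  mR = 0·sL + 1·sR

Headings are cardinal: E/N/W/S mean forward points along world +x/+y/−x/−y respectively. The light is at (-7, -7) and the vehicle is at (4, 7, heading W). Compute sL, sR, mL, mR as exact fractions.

left sensor world pos  = (1, 6); dL² = 233
right sensor world pos = (1, 8); dR² = 289
sL = 160/233 = 160/233
sR = 160/289 = 160/289
mL = 1·sL + 0·sR = 160/233
mR = 0·sL + 1·sR = 160/289

160/233 160/289 160/233 160/289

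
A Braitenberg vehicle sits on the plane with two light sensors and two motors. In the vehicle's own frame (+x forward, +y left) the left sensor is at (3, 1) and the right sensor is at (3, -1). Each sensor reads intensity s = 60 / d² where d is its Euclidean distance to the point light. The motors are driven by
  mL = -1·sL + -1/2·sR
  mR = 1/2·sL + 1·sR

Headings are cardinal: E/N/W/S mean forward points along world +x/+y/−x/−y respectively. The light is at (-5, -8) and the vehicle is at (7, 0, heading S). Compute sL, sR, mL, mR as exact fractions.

left sensor world pos  = (8, -3); dL² = 194
right sensor world pos = (6, -3); dR² = 146
sL = 60/194 = 30/97
sR = 60/146 = 30/73
mL = -1·sL + -1/2·sR = -3645/7081
mR = 1/2·sL + 1·sR = 4005/7081

30/97 30/73 -3645/7081 4005/7081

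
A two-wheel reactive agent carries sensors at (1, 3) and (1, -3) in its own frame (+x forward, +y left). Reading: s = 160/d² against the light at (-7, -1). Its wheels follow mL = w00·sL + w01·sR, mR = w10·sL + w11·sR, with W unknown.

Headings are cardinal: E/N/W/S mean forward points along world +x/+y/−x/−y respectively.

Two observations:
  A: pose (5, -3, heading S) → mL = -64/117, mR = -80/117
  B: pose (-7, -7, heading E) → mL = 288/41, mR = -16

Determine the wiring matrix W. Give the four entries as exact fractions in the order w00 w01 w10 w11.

obs A: pose=(5,-3,S) → sL=80/117, sR=16/9, mL=-64/117, mR=-80/117
obs B: pose=(-7,-7,E) → sL=16, sR=80/41, mL=288/41, mR=-16
sensor matrix S = [[80/117, 16/9], [16, 80/41]]; det S = -130048/4797
solve [mL_A; mL_B] = S·[w00; w01] and [mR_A; mR_B] = S·[w10; w11]:
  w00 = 1/2, w01 = -1/2, w10 = -1, w11 = 0

1/2 -1/2 -1 0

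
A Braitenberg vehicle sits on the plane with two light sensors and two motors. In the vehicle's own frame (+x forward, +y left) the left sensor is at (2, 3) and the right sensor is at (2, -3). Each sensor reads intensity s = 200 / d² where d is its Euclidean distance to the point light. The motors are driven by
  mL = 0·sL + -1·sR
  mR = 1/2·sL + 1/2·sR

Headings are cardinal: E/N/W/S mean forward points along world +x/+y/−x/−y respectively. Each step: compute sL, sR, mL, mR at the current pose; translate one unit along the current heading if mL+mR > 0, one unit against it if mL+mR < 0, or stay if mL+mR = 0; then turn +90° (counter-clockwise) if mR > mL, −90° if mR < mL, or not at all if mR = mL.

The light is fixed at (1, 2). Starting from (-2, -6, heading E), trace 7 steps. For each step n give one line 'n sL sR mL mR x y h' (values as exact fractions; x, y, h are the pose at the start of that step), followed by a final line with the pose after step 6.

n=0: pose=(-2,-6,E); sL=100/13, sR=100/61; mL=-100/61, mR=3700/793; mL+mR=2400/793 → advance +1; mR−mL=5000/793 → turn +1·90°
n=1: pose=(-1,-6,N); sL=200/61, sR=200/37; mL=-200/37, mR=9800/2257; mL+mR=-2400/2257 → advance -1; mR−mL=22000/2257 → turn +1·90°
n=2: pose=(-1,-7,W); sL=5/4, sR=50/13; mL=-50/13, mR=265/104; mL+mR=-135/104 → advance -1; mR−mL=665/104 → turn +1·90°
n=3: pose=(0,-7,S); sL=8/5, sR=200/137; mL=-200/137, mR=1048/685; mL+mR=48/685 → advance +1; mR−mL=2048/685 → turn +1·90°
n=4: pose=(0,-8,E); sL=4, sR=20/17; mL=-20/17, mR=44/17; mL+mR=24/17 → advance +1; mR−mL=64/17 → turn +1·90°
n=5: pose=(1,-8,N); sL=200/73, sR=200/73; mL=-200/73, mR=200/73; mL+mR=0 → advance +0; mR−mL=400/73 → turn +1·90°
n=6: pose=(1,-8,W); sL=200/173, sR=200/53; mL=-200/53, mR=22600/9169; mL+mR=-12000/9169 → advance -1; mR−mL=57200/9169 → turn +1·90°

0 100/13 100/61 -100/61 3700/793 -2 -6 E
1 200/61 200/37 -200/37 9800/2257 -1 -6 N
2 5/4 50/13 -50/13 265/104 -1 -7 W
3 8/5 200/137 -200/137 1048/685 0 -7 S
4 4 20/17 -20/17 44/17 0 -8 E
5 200/73 200/73 -200/73 200/73 1 -8 N
6 200/173 200/53 -200/53 22600/9169 1 -8 W
final 2 -8 S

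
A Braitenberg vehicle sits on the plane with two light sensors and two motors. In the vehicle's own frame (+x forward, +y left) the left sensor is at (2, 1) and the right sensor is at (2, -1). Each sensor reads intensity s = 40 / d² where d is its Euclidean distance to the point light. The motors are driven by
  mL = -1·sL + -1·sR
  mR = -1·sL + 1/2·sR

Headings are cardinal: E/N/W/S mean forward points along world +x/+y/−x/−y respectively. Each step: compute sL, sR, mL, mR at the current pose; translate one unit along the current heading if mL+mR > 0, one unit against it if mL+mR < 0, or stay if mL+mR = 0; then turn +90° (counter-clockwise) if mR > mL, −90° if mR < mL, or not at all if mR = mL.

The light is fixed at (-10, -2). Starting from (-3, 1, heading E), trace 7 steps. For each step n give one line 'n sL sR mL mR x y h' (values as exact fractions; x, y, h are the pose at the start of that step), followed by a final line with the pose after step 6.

0 40/97 8/17 -1456/1649 -292/1649 -3 1 E
1 4/5 20/37 -248/185 -98/185 -4 1 N
2 40/17 8/5 -336/85 -132/85 -4 0 W
3 5/8 10/9 -125/72 -5/72 -3 0 S
4 40/97 8/17 -1456/1649 -292/1649 -3 1 E
5 4/5 20/37 -248/185 -98/185 -4 1 N
6 40/17 8/5 -336/85 -132/85 -4 0 W
final -3 0 S

n=0: pose=(-3,1,E); sL=40/97, sR=8/17; mL=-1456/1649, mR=-292/1649; mL+mR=-1748/1649 → advance -1; mR−mL=12/17 → turn +1·90°
n=1: pose=(-4,1,N); sL=4/5, sR=20/37; mL=-248/185, mR=-98/185; mL+mR=-346/185 → advance -1; mR−mL=30/37 → turn +1·90°
n=2: pose=(-4,0,W); sL=40/17, sR=8/5; mL=-336/85, mR=-132/85; mL+mR=-468/85 → advance -1; mR−mL=12/5 → turn +1·90°
n=3: pose=(-3,0,S); sL=5/8, sR=10/9; mL=-125/72, mR=-5/72; mL+mR=-65/36 → advance -1; mR−mL=5/3 → turn +1·90°
n=4: pose=(-3,1,E); sL=40/97, sR=8/17; mL=-1456/1649, mR=-292/1649; mL+mR=-1748/1649 → advance -1; mR−mL=12/17 → turn +1·90°
n=5: pose=(-4,1,N); sL=4/5, sR=20/37; mL=-248/185, mR=-98/185; mL+mR=-346/185 → advance -1; mR−mL=30/37 → turn +1·90°
n=6: pose=(-4,0,W); sL=40/17, sR=8/5; mL=-336/85, mR=-132/85; mL+mR=-468/85 → advance -1; mR−mL=12/5 → turn +1·90°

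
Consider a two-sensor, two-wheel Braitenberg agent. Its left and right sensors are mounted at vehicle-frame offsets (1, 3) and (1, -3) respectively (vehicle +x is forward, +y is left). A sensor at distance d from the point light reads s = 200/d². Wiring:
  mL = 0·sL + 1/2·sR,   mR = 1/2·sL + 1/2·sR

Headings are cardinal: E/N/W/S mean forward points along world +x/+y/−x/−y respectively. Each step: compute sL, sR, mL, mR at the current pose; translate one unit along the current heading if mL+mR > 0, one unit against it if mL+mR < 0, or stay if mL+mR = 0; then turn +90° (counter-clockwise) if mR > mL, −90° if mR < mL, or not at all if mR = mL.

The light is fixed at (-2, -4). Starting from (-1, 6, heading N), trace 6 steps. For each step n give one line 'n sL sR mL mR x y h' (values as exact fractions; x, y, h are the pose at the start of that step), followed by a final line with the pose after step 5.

0 8/5 200/137 100/137 1048/685 -1 6 N
1 25/8 50/49 25/49 1625/784 -1 7 W
2 200/109 200/109 100/109 200/109 -2 7 S
3 20/17 4 2 44/17 -2 6 E
4 8/5 200/137 100/137 1048/685 -1 6 N
5 25/8 50/49 25/49 1625/784 -1 7 W
final -2 7 S

n=0: pose=(-1,6,N); sL=8/5, sR=200/137; mL=100/137, mR=1048/685; mL+mR=1548/685 → advance +1; mR−mL=4/5 → turn +1·90°
n=1: pose=(-1,7,W); sL=25/8, sR=50/49; mL=25/49, mR=1625/784; mL+mR=2025/784 → advance +1; mR−mL=25/16 → turn +1·90°
n=2: pose=(-2,7,S); sL=200/109, sR=200/109; mL=100/109, mR=200/109; mL+mR=300/109 → advance +1; mR−mL=100/109 → turn +1·90°
n=3: pose=(-2,6,E); sL=20/17, sR=4; mL=2, mR=44/17; mL+mR=78/17 → advance +1; mR−mL=10/17 → turn +1·90°
n=4: pose=(-1,6,N); sL=8/5, sR=200/137; mL=100/137, mR=1048/685; mL+mR=1548/685 → advance +1; mR−mL=4/5 → turn +1·90°
n=5: pose=(-1,7,W); sL=25/8, sR=50/49; mL=25/49, mR=1625/784; mL+mR=2025/784 → advance +1; mR−mL=25/16 → turn +1·90°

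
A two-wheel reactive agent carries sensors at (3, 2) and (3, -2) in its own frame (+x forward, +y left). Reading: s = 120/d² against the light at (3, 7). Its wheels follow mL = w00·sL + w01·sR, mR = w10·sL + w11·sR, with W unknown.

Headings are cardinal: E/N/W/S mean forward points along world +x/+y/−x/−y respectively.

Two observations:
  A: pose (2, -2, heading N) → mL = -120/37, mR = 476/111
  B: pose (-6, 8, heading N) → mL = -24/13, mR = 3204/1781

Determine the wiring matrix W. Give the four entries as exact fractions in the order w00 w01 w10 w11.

obs A: pose=(2,-2,N) → sL=8/3, sR=120/37, mL=-120/37, mR=476/111
obs B: pose=(-6,8,N) → sL=120/137, sR=24/13, mL=-24/13, mR=3204/1781
sensor matrix S = [[8/3, 120/37], [120/137, 24/13]]; det S = 137216/65897
solve [mL_A; mL_B] = S·[w00; w01] and [mR_A; mR_B] = S·[w10; w11]:
  w00 = 0, w01 = -1, w10 = 1, w11 = 1/2

0 -1 1 1/2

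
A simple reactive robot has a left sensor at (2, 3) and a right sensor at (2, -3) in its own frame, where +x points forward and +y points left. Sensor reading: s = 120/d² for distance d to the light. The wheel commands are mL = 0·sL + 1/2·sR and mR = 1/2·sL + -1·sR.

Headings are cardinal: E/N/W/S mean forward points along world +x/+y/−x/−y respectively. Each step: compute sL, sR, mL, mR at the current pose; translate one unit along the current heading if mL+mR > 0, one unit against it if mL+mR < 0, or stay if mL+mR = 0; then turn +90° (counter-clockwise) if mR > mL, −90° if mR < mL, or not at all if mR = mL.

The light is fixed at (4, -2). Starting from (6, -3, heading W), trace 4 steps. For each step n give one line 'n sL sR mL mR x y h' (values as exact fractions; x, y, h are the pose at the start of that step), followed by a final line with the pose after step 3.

n=0: pose=(6,-3,W); sL=15/2, sR=30; mL=15, mR=-105/4; mL+mR=-45/4 → advance -1; mR−mL=-165/4 → turn -1·90°
n=1: pose=(7,-3,N); sL=120, sR=120/37; mL=60/37, mR=2100/37; mL+mR=2160/37 → advance +1; mR−mL=2040/37 → turn +1·90°
n=2: pose=(7,-2,W); sL=12, sR=12; mL=6, mR=-6; mL+mR=0 → advance +0; mR−mL=-12 → turn -1·90°
n=3: pose=(7,-2,N); sL=30, sR=3; mL=3/2, mR=12; mL+mR=27/2 → advance +1; mR−mL=21/2 → turn +1·90°

0 15/2 30 15 -105/4 6 -3 W
1 120 120/37 60/37 2100/37 7 -3 N
2 12 12 6 -6 7 -2 W
3 30 3 3/2 12 7 -2 N
final 7 -1 W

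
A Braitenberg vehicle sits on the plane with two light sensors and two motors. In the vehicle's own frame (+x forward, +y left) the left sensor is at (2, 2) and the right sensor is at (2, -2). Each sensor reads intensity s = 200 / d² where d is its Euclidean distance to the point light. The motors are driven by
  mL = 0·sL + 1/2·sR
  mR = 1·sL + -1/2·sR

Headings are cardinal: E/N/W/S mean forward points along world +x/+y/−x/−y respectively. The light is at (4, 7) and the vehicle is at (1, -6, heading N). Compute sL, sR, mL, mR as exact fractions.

left sensor world pos  = (-1, -4); dL² = 146
right sensor world pos = (3, -4); dR² = 122
sL = 200/146 = 100/73
sR = 200/122 = 100/61
mL = 0·sL + 1/2·sR = 50/61
mR = 1·sL + -1/2·sR = 2450/4453

100/73 100/61 50/61 2450/4453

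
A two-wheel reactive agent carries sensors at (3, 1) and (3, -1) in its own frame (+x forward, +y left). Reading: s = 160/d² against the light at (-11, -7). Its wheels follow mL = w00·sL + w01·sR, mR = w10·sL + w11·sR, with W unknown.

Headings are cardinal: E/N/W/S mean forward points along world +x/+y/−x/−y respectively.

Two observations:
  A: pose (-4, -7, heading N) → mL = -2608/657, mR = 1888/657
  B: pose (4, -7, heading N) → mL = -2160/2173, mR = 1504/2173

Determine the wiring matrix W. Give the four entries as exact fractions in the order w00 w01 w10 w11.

obs A: pose=(-4,-7,N) → sL=32/9, sR=160/73, mL=-2608/657, mR=1888/657
obs B: pose=(4,-7,N) → sL=32/41, sR=32/53, mL=-2160/2173, mR=1504/2173
sensor matrix S = [[32/9, 160/73], [32/41, 32/53]]; det S = 622592/1427661
solve [mL_A; mL_B] = S·[w00; w01] and [mR_A; mR_B] = S·[w10; w11]:
  w00 = -1/2, w01 = -1, w10 = 1/2, w11 = 1/2

-1/2 -1 1/2 1/2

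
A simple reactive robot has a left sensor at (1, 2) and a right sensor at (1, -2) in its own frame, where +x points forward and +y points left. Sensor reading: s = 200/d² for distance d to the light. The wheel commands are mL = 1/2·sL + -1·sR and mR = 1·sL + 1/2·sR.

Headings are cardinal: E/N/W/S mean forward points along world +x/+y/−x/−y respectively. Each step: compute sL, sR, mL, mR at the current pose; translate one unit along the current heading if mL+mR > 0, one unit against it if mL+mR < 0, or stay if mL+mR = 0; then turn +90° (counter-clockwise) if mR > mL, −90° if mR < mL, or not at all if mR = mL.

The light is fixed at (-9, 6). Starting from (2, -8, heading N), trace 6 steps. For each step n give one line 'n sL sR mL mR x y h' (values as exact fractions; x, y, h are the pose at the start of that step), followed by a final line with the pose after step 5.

0 4/5 100/169 -162/845 926/845 2 -8 N
1 8/13 200/221 -132/221 236/221 2 -7 W
2 10/17 10/13 -105/221 215/221 1 -7 S
3 40/53 200/377 -3060/19981 20380/19981 1 -8 E
4 4/5 100/169 -162/845 926/845 2 -8 N
5 8/13 200/221 -132/221 236/221 2 -7 W
final 1 -7 S

n=0: pose=(2,-8,N); sL=4/5, sR=100/169; mL=-162/845, mR=926/845; mL+mR=764/845 → advance +1; mR−mL=1088/845 → turn +1·90°
n=1: pose=(2,-7,W); sL=8/13, sR=200/221; mL=-132/221, mR=236/221; mL+mR=8/17 → advance +1; mR−mL=368/221 → turn +1·90°
n=2: pose=(1,-7,S); sL=10/17, sR=10/13; mL=-105/221, mR=215/221; mL+mR=110/221 → advance +1; mR−mL=320/221 → turn +1·90°
n=3: pose=(1,-8,E); sL=40/53, sR=200/377; mL=-3060/19981, mR=20380/19981; mL+mR=17320/19981 → advance +1; mR−mL=23440/19981 → turn +1·90°
n=4: pose=(2,-8,N); sL=4/5, sR=100/169; mL=-162/845, mR=926/845; mL+mR=764/845 → advance +1; mR−mL=1088/845 → turn +1·90°
n=5: pose=(2,-7,W); sL=8/13, sR=200/221; mL=-132/221, mR=236/221; mL+mR=8/17 → advance +1; mR−mL=368/221 → turn +1·90°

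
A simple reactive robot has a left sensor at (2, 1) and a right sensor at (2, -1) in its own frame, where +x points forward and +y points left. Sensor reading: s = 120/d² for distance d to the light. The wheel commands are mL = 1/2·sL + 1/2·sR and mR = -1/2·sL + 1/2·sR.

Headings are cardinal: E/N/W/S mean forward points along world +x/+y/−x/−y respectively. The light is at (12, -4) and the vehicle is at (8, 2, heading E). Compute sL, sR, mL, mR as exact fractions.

left sensor world pos  = (10, 3); dL² = 53
right sensor world pos = (10, 1); dR² = 29
sL = 120/53 = 120/53
sR = 120/29 = 120/29
mL = 1/2·sL + 1/2·sR = 4920/1537
mR = -1/2·sL + 1/2·sR = 1440/1537

120/53 120/29 4920/1537 1440/1537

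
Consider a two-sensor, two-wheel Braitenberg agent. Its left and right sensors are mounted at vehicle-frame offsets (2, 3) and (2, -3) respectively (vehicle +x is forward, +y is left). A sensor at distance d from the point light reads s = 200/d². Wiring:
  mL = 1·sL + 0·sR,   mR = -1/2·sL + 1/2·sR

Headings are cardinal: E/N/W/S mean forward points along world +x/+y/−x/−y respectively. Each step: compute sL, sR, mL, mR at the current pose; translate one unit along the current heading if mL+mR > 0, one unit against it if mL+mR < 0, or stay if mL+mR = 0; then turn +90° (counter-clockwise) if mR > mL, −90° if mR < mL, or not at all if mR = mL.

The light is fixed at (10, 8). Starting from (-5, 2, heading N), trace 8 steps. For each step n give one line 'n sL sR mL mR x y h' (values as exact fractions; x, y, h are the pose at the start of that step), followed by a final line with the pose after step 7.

0 10/17 5/4 10/17 45/136 -5 2 N
1 200/173 200/233 200/173 -6000/40309 -5 3 E
2 20/17 100/169 20/17 -840/2873 -4 3 S
3 200/337 40/53 200/337 1440/17861 -4 2 W
4 10/17 5/4 10/17 45/136 -5 2 N
5 200/173 200/233 200/173 -6000/40309 -5 3 E
6 20/17 100/169 20/17 -840/2873 -4 3 S
7 200/337 40/53 200/337 1440/17861 -4 2 W
final -5 2 N

n=0: pose=(-5,2,N); sL=10/17, sR=5/4; mL=10/17, mR=45/136; mL+mR=125/136 → advance +1; mR−mL=-35/136 → turn -1·90°
n=1: pose=(-5,3,E); sL=200/173, sR=200/233; mL=200/173, mR=-6000/40309; mL+mR=40600/40309 → advance +1; mR−mL=-52600/40309 → turn -1·90°
n=2: pose=(-4,3,S); sL=20/17, sR=100/169; mL=20/17, mR=-840/2873; mL+mR=2540/2873 → advance +1; mR−mL=-4220/2873 → turn -1·90°
n=3: pose=(-4,2,W); sL=200/337, sR=40/53; mL=200/337, mR=1440/17861; mL+mR=12040/17861 → advance +1; mR−mL=-9160/17861 → turn -1·90°
n=4: pose=(-5,2,N); sL=10/17, sR=5/4; mL=10/17, mR=45/136; mL+mR=125/136 → advance +1; mR−mL=-35/136 → turn -1·90°
n=5: pose=(-5,3,E); sL=200/173, sR=200/233; mL=200/173, mR=-6000/40309; mL+mR=40600/40309 → advance +1; mR−mL=-52600/40309 → turn -1·90°
n=6: pose=(-4,3,S); sL=20/17, sR=100/169; mL=20/17, mR=-840/2873; mL+mR=2540/2873 → advance +1; mR−mL=-4220/2873 → turn -1·90°
n=7: pose=(-4,2,W); sL=200/337, sR=40/53; mL=200/337, mR=1440/17861; mL+mR=12040/17861 → advance +1; mR−mL=-9160/17861 → turn -1·90°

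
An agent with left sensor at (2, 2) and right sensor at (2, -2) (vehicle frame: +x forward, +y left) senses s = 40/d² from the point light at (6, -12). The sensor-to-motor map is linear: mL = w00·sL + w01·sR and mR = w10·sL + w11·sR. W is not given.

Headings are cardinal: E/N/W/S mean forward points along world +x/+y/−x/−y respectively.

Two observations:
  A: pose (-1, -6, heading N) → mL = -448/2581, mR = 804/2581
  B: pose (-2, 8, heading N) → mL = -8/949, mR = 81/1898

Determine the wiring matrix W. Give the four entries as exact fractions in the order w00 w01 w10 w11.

obs A: pose=(-1,-6,N) → sL=8/29, sR=40/89, mL=-448/2581, mR=804/2581
obs B: pose=(-2,8,N) → sL=5/73, sR=1/13, mL=-8/949, mR=81/1898
sensor matrix S = [[8/29, 40/89], [5/73, 1/13]]; det S = -23424/2449369
solve [mL_A; mL_B] = S·[w00; w01] and [mR_A; mR_B] = S·[w10; w11]:
  w00 = 1, w01 = -1, w10 = -1/2, w11 = 1

1 -1 -1/2 1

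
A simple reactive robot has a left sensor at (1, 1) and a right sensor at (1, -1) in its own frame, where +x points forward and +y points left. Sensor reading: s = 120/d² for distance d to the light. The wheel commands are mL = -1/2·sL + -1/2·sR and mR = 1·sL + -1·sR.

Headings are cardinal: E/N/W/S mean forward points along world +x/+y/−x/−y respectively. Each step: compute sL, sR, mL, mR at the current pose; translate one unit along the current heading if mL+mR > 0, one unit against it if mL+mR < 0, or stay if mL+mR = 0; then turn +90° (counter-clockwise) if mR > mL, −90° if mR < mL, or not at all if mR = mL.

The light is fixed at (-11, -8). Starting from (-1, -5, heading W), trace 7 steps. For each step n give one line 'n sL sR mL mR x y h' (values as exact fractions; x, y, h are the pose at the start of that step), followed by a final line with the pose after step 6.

0 24/17 120/97 -2184/1649 288/1649 -1 -5 W
1 30/37 15/13 -945/962 -165/481 0 -5 S
2 120/169 40/51 -6440/8619 -640/8619 0 -4 E
3 60/53 60/73 -3780/3869 1200/3869 -1 -4 N
4 24/17 120/97 -2184/1649 288/1649 -1 -5 W
5 30/37 15/13 -945/962 -165/481 0 -5 S
6 120/169 40/51 -6440/8619 -640/8619 0 -4 E
final -1 -4 N

n=0: pose=(-1,-5,W); sL=24/17, sR=120/97; mL=-2184/1649, mR=288/1649; mL+mR=-1896/1649 → advance -1; mR−mL=2472/1649 → turn +1·90°
n=1: pose=(0,-5,S); sL=30/37, sR=15/13; mL=-945/962, mR=-165/481; mL+mR=-1275/962 → advance -1; mR−mL=615/962 → turn +1·90°
n=2: pose=(0,-4,E); sL=120/169, sR=40/51; mL=-6440/8619, mR=-640/8619; mL+mR=-2360/2873 → advance -1; mR−mL=5800/8619 → turn +1·90°
n=3: pose=(-1,-4,N); sL=60/53, sR=60/73; mL=-3780/3869, mR=1200/3869; mL+mR=-2580/3869 → advance -1; mR−mL=4980/3869 → turn +1·90°
n=4: pose=(-1,-5,W); sL=24/17, sR=120/97; mL=-2184/1649, mR=288/1649; mL+mR=-1896/1649 → advance -1; mR−mL=2472/1649 → turn +1·90°
n=5: pose=(0,-5,S); sL=30/37, sR=15/13; mL=-945/962, mR=-165/481; mL+mR=-1275/962 → advance -1; mR−mL=615/962 → turn +1·90°
n=6: pose=(0,-4,E); sL=120/169, sR=40/51; mL=-6440/8619, mR=-640/8619; mL+mR=-2360/2873 → advance -1; mR−mL=5800/8619 → turn +1·90°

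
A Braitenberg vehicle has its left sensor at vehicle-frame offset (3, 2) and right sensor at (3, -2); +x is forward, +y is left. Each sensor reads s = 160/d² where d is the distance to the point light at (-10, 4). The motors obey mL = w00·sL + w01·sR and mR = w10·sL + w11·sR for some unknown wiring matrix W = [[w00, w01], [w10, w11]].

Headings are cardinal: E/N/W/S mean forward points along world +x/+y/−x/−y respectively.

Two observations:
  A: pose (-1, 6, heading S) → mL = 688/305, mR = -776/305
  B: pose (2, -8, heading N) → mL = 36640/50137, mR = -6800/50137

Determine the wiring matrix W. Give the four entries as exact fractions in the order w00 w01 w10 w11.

obs A: pose=(-1,6,S) → sL=80/61, sR=16/5, mL=688/305, mR=-776/305
obs B: pose=(2,-8,N) → sL=160/181, sR=160/277, mL=36640/50137, mR=-6800/50137
sensor matrix S = [[80/61, 16/5], [160/181, 160/277]]; det S = -6334464/3058357
solve [mL_A; mL_B] = S·[w00; w01] and [mR_A; mR_B] = S·[w10; w11]:
  w00 = 1/2, w01 = 1/2, w10 = 1/2, w11 = -1

1/2 1/2 1/2 -1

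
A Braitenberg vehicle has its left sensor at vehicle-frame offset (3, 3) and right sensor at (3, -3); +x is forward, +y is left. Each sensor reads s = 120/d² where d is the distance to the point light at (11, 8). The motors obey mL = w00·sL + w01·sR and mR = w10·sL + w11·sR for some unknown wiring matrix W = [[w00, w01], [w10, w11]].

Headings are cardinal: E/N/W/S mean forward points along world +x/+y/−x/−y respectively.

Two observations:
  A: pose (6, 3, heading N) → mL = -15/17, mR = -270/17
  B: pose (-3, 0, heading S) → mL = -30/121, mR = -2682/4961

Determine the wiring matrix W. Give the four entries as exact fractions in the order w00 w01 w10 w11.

-1/2 0 -1/2 -1

obs A: pose=(6,3,N) → sL=30/17, sR=15, mL=-15/17, mR=-270/17
obs B: pose=(-3,0,S) → sL=60/121, sR=12/41, mL=-30/121, mR=-2682/4961
sensor matrix S = [[30/17, 15], [60/121, 12/41]]; det S = -583740/84337
solve [mL_A; mL_B] = S·[w00; w01] and [mR_A; mR_B] = S·[w10; w11]:
  w00 = -1/2, w01 = 0, w10 = -1/2, w11 = -1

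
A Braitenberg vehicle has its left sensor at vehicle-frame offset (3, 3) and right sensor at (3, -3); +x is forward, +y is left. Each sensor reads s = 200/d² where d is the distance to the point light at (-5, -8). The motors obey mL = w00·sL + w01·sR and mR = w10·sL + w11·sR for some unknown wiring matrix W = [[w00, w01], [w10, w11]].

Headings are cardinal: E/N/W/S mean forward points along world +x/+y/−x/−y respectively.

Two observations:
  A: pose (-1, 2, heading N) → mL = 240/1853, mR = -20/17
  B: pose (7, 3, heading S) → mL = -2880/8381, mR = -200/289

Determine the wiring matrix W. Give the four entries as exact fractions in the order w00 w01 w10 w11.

obs A: pose=(-1,2,N) → sL=20/17, sR=100/109, mL=240/1853, mR=-20/17
obs B: pose=(7,3,S) → sL=200/289, sR=40/29, mL=-2880/8381, mR=-200/289
sensor matrix S = [[20/17, 100/109], [200/289, 40/29]]; det S = 902400/913529
solve [mL_A; mL_B] = S·[w00; w01] and [mR_A; mR_B] = S·[w10; w11]:
  w00 = 1/2, w01 = -1/2, w10 = -1, w11 = 0

1/2 -1/2 -1 0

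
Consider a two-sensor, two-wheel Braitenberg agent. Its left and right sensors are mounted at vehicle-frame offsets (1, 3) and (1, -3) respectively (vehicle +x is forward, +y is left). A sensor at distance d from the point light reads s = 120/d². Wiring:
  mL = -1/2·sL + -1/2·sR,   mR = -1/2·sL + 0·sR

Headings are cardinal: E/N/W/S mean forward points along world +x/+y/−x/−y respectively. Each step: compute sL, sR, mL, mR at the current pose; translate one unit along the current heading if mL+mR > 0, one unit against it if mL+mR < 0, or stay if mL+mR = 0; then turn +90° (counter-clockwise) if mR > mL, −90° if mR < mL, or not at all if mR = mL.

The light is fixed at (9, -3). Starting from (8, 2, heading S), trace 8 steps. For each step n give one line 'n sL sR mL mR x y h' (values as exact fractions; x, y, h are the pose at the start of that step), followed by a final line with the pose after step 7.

n=0: pose=(8,2,S); sL=6, sR=15/4; mL=-39/8, mR=-3; mL+mR=-63/8 → advance -1; mR−mL=15/8 → turn +1·90°
n=1: pose=(8,3,E); sL=40/27, sR=40/3; mL=-200/27, mR=-20/27; mL+mR=-220/27 → advance -1; mR−mL=20/3 → turn +1·90°
n=2: pose=(7,3,N); sL=60/37, sR=12/5; mL=-372/185, mR=-30/37; mL+mR=-522/185 → advance -1; mR−mL=6/5 → turn +1·90°
n=3: pose=(7,2,W); sL=120/13, sR=120/73; mL=-5160/949, mR=-60/13; mL+mR=-9540/949 → advance -1; mR−mL=60/73 → turn +1·90°
n=4: pose=(8,2,S); sL=6, sR=15/4; mL=-39/8, mR=-3; mL+mR=-63/8 → advance -1; mR−mL=15/8 → turn +1·90°
n=5: pose=(8,3,E); sL=40/27, sR=40/3; mL=-200/27, mR=-20/27; mL+mR=-220/27 → advance -1; mR−mL=20/3 → turn +1·90°
n=6: pose=(7,3,N); sL=60/37, sR=12/5; mL=-372/185, mR=-30/37; mL+mR=-522/185 → advance -1; mR−mL=6/5 → turn +1·90°
n=7: pose=(7,2,W); sL=120/13, sR=120/73; mL=-5160/949, mR=-60/13; mL+mR=-9540/949 → advance -1; mR−mL=60/73 → turn +1·90°

0 6 15/4 -39/8 -3 8 2 S
1 40/27 40/3 -200/27 -20/27 8 3 E
2 60/37 12/5 -372/185 -30/37 7 3 N
3 120/13 120/73 -5160/949 -60/13 7 2 W
4 6 15/4 -39/8 -3 8 2 S
5 40/27 40/3 -200/27 -20/27 8 3 E
6 60/37 12/5 -372/185 -30/37 7 3 N
7 120/13 120/73 -5160/949 -60/13 7 2 W
final 8 2 S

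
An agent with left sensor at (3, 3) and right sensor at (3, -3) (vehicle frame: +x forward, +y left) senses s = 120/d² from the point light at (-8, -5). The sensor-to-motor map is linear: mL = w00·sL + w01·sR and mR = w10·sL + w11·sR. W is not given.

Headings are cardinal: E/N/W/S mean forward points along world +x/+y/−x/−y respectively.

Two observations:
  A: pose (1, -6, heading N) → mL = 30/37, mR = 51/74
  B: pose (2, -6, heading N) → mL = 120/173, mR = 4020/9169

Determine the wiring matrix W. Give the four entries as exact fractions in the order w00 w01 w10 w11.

obs A: pose=(1,-6,N) → sL=3, sR=30/37, mL=30/37, mR=51/74
obs B: pose=(2,-6,N) → sL=120/53, sR=120/173, mL=120/173, mR=4020/9169
sensor matrix S = [[3, 30/37], [120/53, 120/173]]; det S = 83160/339253
solve [mL_A; mL_B] = S·[w00; w01] and [mR_A; mR_B] = S·[w10; w11]:
  w00 = 0, w01 = 1, w10 = 1/2, w11 = -1

0 1 1/2 -1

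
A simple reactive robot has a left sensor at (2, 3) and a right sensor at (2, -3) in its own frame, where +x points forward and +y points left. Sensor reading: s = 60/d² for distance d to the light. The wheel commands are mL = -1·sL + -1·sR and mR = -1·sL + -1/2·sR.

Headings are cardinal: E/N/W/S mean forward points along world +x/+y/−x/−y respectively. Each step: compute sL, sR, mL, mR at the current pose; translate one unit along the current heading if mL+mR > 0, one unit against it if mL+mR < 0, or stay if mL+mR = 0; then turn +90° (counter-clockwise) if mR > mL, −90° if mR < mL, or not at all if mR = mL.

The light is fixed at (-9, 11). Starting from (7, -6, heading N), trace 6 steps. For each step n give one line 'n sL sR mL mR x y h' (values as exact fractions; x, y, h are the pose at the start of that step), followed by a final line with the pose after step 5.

0 30/197 30/293 -14700/57721 -11745/57721 7 -6 N
1 60/637 60/421 -63480/268177 -44370/268177 7 -7 W
2 3/40 15/149 -1047/5960 -747/5960 8 -7 S
3 60/557 60/761 -79080/423877 -62370/423877 8 -6 E
4 30/197 30/293 -14700/57721 -11745/57721 7 -6 N
5 60/637 60/421 -63480/268177 -44370/268177 7 -7 W
final 8 -7 S

n=0: pose=(7,-6,N); sL=30/197, sR=30/293; mL=-14700/57721, mR=-11745/57721; mL+mR=-26445/57721 → advance -1; mR−mL=15/293 → turn +1·90°
n=1: pose=(7,-7,W); sL=60/637, sR=60/421; mL=-63480/268177, mR=-44370/268177; mL+mR=-107850/268177 → advance -1; mR−mL=30/421 → turn +1·90°
n=2: pose=(8,-7,S); sL=3/40, sR=15/149; mL=-1047/5960, mR=-747/5960; mL+mR=-897/2980 → advance -1; mR−mL=15/298 → turn +1·90°
n=3: pose=(8,-6,E); sL=60/557, sR=60/761; mL=-79080/423877, mR=-62370/423877; mL+mR=-141450/423877 → advance -1; mR−mL=30/761 → turn +1·90°
n=4: pose=(7,-6,N); sL=30/197, sR=30/293; mL=-14700/57721, mR=-11745/57721; mL+mR=-26445/57721 → advance -1; mR−mL=15/293 → turn +1·90°
n=5: pose=(7,-7,W); sL=60/637, sR=60/421; mL=-63480/268177, mR=-44370/268177; mL+mR=-107850/268177 → advance -1; mR−mL=30/421 → turn +1·90°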